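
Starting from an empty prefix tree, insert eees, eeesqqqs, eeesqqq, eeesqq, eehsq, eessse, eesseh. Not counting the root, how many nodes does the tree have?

17

Insert word by word; a character creates a node only if that edge doesn't already exist:
  "eees" → 4 new (e, e, e, s)
  "eeesqqqs" → prefix "eees" already present; 4 new (q, q, q, s)
  "eeesqqq" → prefix "eeesqqq" already present; 0 new (none)
  "eeesqq" → prefix "eeesqq" already present; 0 new (none)
  "eehsq" → prefix "ee" already present; 3 new (h, s, q)
  "eessse" → prefix "ee" already present; 4 new (s, s, s, e)
  "eesseh" → prefix "eess" already present; 2 new (e, h)
Total nodes = 4 + 4 + 0 + 0 + 3 + 4 + 2 = 17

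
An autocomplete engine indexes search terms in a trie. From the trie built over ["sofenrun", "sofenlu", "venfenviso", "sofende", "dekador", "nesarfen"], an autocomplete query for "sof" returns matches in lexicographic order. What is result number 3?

sofenrun

Words with prefix "sof", in lexicographic order: "sofende", "sofenlu", "sofenrun"
The 3rd is sofenrun.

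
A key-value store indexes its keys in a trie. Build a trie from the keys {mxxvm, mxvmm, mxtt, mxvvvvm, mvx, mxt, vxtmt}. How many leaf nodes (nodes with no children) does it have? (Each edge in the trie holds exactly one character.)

Leaves are exactly the stored words that no other stored word extends.
Those words: "mvx", "mxtt", "mxvmm", "mxvvvvm", "mxxvm", "vxtmt"
Leaf count: 6

6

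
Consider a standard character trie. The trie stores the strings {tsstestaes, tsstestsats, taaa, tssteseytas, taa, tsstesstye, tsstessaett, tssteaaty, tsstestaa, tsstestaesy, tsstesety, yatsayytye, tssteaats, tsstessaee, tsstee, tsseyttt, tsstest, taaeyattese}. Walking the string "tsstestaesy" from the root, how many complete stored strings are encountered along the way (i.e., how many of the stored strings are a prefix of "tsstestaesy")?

Check each prefix of "tsstestaesy" against the stored set — each match is an end-marker on the path.
Prefixes of the query that are stored words: "tsstest", "tsstestaes", "tsstestaesy"
Count: 3

3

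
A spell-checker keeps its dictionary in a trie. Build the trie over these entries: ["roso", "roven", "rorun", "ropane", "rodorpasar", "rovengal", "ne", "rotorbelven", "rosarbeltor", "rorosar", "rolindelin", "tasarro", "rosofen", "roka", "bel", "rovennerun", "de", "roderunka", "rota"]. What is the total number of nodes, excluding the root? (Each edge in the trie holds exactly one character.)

Trace insertions, counting only characters that open a new branch:
  "roso" → 4 new (r, o, s, o)
  "roven" → prefix "ro" already present; 3 new (v, e, n)
  "rorun" → prefix "ro" already present; 3 new (r, u, n)
  "ropane" → prefix "ro" already present; 4 new (p, a, n, e)
  "rodorpasar" → prefix "ro" already present; 8 new (d, o, r, p, a, s, a, r)
  "rovengal" → prefix "roven" already present; 3 new (g, a, l)
  "ne" → 2 new (n, e)
  "rotorbelven" → prefix "ro" already present; 9 new (t, o, r, b, e, l, v, e, n)
  "rosarbeltor" → prefix "ros" already present; 8 new (a, r, b, e, l, t, o, r)
  "rorosar" → prefix "ror" already present; 4 new (o, s, a, r)
  "rolindelin" → prefix "ro" already present; 8 new (l, i, n, d, e, l, i, n)
  "tasarro" → 7 new (t, a, s, a, r, r, o)
  "rosofen" → prefix "roso" already present; 3 new (f, e, n)
  "roka" → prefix "ro" already present; 2 new (k, a)
  "bel" → 3 new (b, e, l)
  "rovennerun" → prefix "roven" already present; 5 new (n, e, r, u, n)
  "de" → 2 new (d, e)
  "roderunka" → prefix "rod" already present; 6 new (e, r, u, n, k, a)
  "rota" → prefix "rot" already present; 1 new (a)
Total nodes = 4 + 3 + 3 + 4 + 8 + 3 + 2 + 9 + 8 + 4 + 8 + 7 + 3 + 2 + 3 + 5 + 2 + 6 + 1 = 85

85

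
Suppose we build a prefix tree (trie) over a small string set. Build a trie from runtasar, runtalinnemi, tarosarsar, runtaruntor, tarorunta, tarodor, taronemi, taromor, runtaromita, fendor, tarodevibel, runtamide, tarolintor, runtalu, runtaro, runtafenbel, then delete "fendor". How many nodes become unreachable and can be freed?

Walk "fendor" from the leaf back toward the root, removing each node that no remaining word uses.
No other word shares any prefix with "fendor", so all 6 of its nodes go.
Nodes removed: 6

6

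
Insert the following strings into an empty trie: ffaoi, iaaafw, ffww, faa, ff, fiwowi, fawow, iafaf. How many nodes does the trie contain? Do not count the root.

26

Insert word by word; a character creates a node only if that edge doesn't already exist:
  "ffaoi" → 5 new (f, f, a, o, i)
  "iaaafw" → 6 new (i, a, a, a, f, w)
  "ffww" → prefix "ff" already present; 2 new (w, w)
  "faa" → prefix "f" already present; 2 new (a, a)
  "ff" → prefix "ff" already present; 0 new (none)
  "fiwowi" → prefix "f" already present; 5 new (i, w, o, w, i)
  "fawow" → prefix "fa" already present; 3 new (w, o, w)
  "iafaf" → prefix "ia" already present; 3 new (f, a, f)
Total nodes = 5 + 6 + 2 + 2 + 0 + 5 + 3 + 3 = 26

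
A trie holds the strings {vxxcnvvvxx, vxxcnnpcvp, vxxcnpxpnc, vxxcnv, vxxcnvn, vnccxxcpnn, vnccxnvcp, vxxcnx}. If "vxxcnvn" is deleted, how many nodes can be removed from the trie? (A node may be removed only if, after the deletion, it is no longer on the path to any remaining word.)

After clearing the end-marker at "vxxcnvn", prune upward until reaching a node still needed by another word.
The suffix "n" (1 node) is used only by "vxxcnvn"; the node for "vxxcnv" still has the child "v", so pruning stops there.
Nodes removed: 1

1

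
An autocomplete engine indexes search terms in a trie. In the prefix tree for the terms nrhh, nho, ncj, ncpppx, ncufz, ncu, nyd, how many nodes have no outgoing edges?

6

A leaf is a node with no children — equivalently, the end of a word that is not a proper prefix of any other stored word.
Those words: "ncj", "ncpppx", "ncufz", "nho", "nrhh", "nyd"
Leaf count: 6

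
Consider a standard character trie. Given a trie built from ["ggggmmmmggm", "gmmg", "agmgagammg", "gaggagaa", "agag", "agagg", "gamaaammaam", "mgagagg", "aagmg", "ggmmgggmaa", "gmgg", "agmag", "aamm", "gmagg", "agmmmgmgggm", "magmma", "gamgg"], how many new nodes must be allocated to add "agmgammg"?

"agmga" is already a path in the trie; the remaining "mmg" must be added.
So 8 − 5 = 3 new nodes.

3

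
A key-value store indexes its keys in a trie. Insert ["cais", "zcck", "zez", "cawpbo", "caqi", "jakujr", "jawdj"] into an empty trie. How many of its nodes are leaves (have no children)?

7

Leaves are exactly the stored words that no other stored word extends.
Those words: "cais", "caqi", "cawpbo", "jakujr", "jawdj", "zcck", "zez"
Leaf count: 7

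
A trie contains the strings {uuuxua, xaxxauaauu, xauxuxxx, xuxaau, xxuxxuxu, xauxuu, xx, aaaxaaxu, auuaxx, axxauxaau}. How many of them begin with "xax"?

Filter for entries beginning with "xax":
Matches: "xaxxauaauu"
Count: 1

1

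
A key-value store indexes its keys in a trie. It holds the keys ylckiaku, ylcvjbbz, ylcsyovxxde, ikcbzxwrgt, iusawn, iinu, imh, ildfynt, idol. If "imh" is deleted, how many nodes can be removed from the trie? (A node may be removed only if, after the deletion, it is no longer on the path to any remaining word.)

2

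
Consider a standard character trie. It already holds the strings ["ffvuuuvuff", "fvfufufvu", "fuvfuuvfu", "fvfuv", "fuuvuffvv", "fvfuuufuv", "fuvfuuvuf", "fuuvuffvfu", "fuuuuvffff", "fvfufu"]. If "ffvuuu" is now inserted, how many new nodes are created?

0

Every character of "ffvuuu" already lies on an existing path (it is a prefix of some stored word).
No new nodes are needed: 0.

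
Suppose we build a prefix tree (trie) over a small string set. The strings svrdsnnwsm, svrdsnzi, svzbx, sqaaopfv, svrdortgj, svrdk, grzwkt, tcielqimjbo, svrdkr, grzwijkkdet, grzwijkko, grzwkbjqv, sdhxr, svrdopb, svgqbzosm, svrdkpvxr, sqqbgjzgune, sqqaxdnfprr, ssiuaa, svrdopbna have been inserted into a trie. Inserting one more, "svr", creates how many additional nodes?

Every character of "svr" already lies on an existing path (it is a prefix of some stored word).
No new nodes are needed: 0.

0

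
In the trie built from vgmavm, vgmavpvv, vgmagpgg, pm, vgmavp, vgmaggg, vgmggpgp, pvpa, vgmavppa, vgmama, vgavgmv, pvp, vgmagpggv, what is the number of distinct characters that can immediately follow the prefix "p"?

Walk "p" from the root, arriving at one node.
Distinct next characters after "p": m, v.
That node has 2 child edges.

2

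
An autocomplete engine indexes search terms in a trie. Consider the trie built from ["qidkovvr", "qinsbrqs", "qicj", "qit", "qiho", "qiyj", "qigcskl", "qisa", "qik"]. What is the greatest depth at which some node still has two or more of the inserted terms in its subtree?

Look for the deepest trie node that still has at least two words in its subtree.
"qicj" and "qidkovvr" agree on "qi" (2 characters) before diverging; nothing deeper is shared.
Longest shared-prefix length: 2

2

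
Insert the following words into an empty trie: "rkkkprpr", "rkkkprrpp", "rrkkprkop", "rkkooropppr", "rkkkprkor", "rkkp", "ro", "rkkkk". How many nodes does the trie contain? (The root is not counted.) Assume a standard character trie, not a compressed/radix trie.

Trace insertions, counting only characters that open a new branch:
  "rkkkprpr" → 8 new (r, k, k, k, p, r, p, r)
  "rkkkprrpp" → prefix "rkkkpr" already present; 3 new (r, p, p)
  "rrkkprkop" → prefix "r" already present; 8 new (r, k, k, p, r, k, o, p)
  "rkkooropppr" → prefix "rkk" already present; 8 new (o, o, r, o, p, p, p, r)
  "rkkkprkor" → prefix "rkkkpr" already present; 3 new (k, o, r)
  "rkkp" → prefix "rkk" already present; 1 new (p)
  "ro" → prefix "r" already present; 1 new (o)
  "rkkkk" → prefix "rkkk" already present; 1 new (k)
Total nodes = 8 + 3 + 8 + 8 + 3 + 1 + 1 + 1 = 33

33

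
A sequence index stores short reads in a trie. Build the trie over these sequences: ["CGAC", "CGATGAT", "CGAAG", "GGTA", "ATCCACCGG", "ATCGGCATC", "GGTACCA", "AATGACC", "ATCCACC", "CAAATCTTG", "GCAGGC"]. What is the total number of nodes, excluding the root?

51

Trace insertions, counting only characters that open a new branch:
  "CGAC" → 4 new (C, G, A, C)
  "CGATGAT" → prefix "CGA" already present; 4 new (T, G, A, T)
  "CGAAG" → prefix "CGA" already present; 2 new (A, G)
  "GGTA" → 4 new (G, G, T, A)
  "ATCCACCGG" → 9 new (A, T, C, C, A, C, C, G, G)
  "ATCGGCATC" → prefix "ATC" already present; 6 new (G, G, C, A, T, C)
  "GGTACCA" → prefix "GGTA" already present; 3 new (C, C, A)
  "AATGACC" → prefix "A" already present; 6 new (A, T, G, A, C, C)
  "ATCCACC" → prefix "ATCCACC" already present; 0 new (none)
  "CAAATCTTG" → prefix "C" already present; 8 new (A, A, A, T, C, T, T, G)
  "GCAGGC" → prefix "G" already present; 5 new (C, A, G, G, C)
Total nodes = 4 + 4 + 2 + 4 + 9 + 6 + 3 + 6 + 0 + 8 + 5 = 51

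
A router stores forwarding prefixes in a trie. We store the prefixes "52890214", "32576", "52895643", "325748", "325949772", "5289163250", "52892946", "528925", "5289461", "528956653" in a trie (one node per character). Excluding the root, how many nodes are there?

For each word, the new-node count is its length minus the longest prefix already in the trie:
  "52890214" → 8 new (5, 2, 8, 9, 0, 2, 1, 4)
  "32576" → 5 new (3, 2, 5, 7, 6)
  "52895643" → prefix "5289" already present; 4 new (5, 6, 4, 3)
  "325748" → prefix "3257" already present; 2 new (4, 8)
  "325949772" → prefix "325" already present; 6 new (9, 4, 9, 7, 7, 2)
  "5289163250" → prefix "5289" already present; 6 new (1, 6, 3, 2, 5, 0)
  "52892946" → prefix "5289" already present; 4 new (2, 9, 4, 6)
  "528925" → prefix "52892" already present; 1 new (5)
  "5289461" → prefix "5289" already present; 3 new (4, 6, 1)
  "528956653" → prefix "528956" already present; 3 new (6, 5, 3)
Total nodes = 8 + 5 + 4 + 2 + 6 + 6 + 4 + 1 + 3 + 3 = 42

42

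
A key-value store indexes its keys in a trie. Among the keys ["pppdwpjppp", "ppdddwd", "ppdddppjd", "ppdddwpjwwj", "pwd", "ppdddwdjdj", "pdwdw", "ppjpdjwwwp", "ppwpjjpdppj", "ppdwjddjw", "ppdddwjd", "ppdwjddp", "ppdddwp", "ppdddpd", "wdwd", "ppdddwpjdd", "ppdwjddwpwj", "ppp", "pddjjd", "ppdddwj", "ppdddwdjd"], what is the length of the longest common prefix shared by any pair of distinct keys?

Look for the deepest trie node that still has at least two words in its subtree.
"ppdddwdjd" and "ppdddwdjdj" agree on "ppdddwdjd" (9 characters) before diverging; nothing deeper is shared.
Longest shared-prefix length: 9

9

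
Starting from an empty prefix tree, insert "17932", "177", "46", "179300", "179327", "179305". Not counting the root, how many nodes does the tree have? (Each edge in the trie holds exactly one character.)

For each word, the new-node count is its length minus the longest prefix already in the trie:
  "17932" → 5 new (1, 7, 9, 3, 2)
  "177" → prefix "17" already present; 1 new (7)
  "46" → 2 new (4, 6)
  "179300" → prefix "1793" already present; 2 new (0, 0)
  "179327" → prefix "17932" already present; 1 new (7)
  "179305" → prefix "17930" already present; 1 new (5)
Total nodes = 5 + 1 + 2 + 2 + 1 + 1 = 12

12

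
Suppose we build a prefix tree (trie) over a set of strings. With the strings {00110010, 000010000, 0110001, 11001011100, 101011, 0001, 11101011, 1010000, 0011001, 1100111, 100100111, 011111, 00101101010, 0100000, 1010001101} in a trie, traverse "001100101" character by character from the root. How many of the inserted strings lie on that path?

2

Check each prefix of "001100101" against the stored set — each match is an end-marker on the path.
Prefixes of the query that are stored words: "0011001", "00110010"
Count: 2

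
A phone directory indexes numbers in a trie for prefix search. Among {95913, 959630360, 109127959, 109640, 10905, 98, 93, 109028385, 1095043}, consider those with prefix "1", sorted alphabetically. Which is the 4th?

Words with prefix "1", in lexicographic order: "109028385", "10905", "109127959", "1095043", "109640"
Position 4: 1095043

1095043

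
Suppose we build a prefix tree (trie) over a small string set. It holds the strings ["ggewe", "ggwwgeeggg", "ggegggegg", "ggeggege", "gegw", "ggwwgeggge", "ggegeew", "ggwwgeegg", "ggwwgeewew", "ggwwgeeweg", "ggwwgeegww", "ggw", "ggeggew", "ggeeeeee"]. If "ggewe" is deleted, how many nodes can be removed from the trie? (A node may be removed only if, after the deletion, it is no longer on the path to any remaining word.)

Walk "ggewe" from the leaf back toward the root, removing each node that no remaining word uses.
The suffix "we" (2 nodes) is used only by "ggewe"; the node for "gge" still has the child "g", so pruning stops there.
Nodes removed: 2

2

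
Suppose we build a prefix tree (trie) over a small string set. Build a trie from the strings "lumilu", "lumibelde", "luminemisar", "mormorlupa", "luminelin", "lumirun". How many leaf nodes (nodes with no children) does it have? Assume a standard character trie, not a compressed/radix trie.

6

A leaf is a node with no children — equivalently, the end of a word that is not a proper prefix of any other stored word.
Those words: "lumibelde", "lumilu", "luminelin", "luminemisar", "lumirun", "mormorlupa"
Leaf count: 6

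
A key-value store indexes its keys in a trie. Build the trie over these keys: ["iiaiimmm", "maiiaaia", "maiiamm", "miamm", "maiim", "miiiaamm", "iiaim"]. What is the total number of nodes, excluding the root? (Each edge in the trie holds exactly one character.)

30

Trace insertions, counting only characters that open a new branch:
  "iiaiimmm" → 8 new (i, i, a, i, i, m, m, m)
  "maiiaaia" → 8 new (m, a, i, i, a, a, i, a)
  "maiiamm" → prefix "maiia" already present; 2 new (m, m)
  "miamm" → prefix "m" already present; 4 new (i, a, m, m)
  "maiim" → prefix "maii" already present; 1 new (m)
  "miiiaamm" → prefix "mi" already present; 6 new (i, i, a, a, m, m)
  "iiaim" → prefix "iiai" already present; 1 new (m)
Total nodes = 8 + 8 + 2 + 4 + 1 + 6 + 1 = 30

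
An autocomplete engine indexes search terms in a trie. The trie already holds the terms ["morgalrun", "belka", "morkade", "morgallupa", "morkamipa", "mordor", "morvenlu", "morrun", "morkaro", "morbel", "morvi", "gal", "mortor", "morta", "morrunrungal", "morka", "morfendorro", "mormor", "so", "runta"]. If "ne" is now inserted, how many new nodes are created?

"ne" shares no prefix with any stored word, so all 2 characters open new nodes.
2 − 0 = 2 new nodes.

2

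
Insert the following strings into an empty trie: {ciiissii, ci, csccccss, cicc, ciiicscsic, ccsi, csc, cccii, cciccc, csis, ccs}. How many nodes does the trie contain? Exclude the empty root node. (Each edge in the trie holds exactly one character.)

Insert word by word; a character creates a node only if that edge doesn't already exist:
  "ciiissii" → 8 new (c, i, i, i, s, s, i, i)
  "ci" → prefix "ci" already present; 0 new (none)
  "csccccss" → prefix "c" already present; 7 new (s, c, c, c, c, s, s)
  "cicc" → prefix "ci" already present; 2 new (c, c)
  "ciiicscsic" → prefix "ciii" already present; 6 new (c, s, c, s, i, c)
  "ccsi" → prefix "c" already present; 3 new (c, s, i)
  "csc" → prefix "csc" already present; 0 new (none)
  "cccii" → prefix "cc" already present; 3 new (c, i, i)
  "cciccc" → prefix "cc" already present; 4 new (i, c, c, c)
  "csis" → prefix "cs" already present; 2 new (i, s)
  "ccs" → prefix "ccs" already present; 0 new (none)
Total nodes = 8 + 0 + 7 + 2 + 6 + 3 + 0 + 3 + 4 + 2 + 0 = 35

35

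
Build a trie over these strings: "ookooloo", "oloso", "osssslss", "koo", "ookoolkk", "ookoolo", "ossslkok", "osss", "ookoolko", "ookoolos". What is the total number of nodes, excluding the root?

30

For each word, the new-node count is its length minus the longest prefix already in the trie:
  "ookooloo" → 8 new (o, o, k, o, o, l, o, o)
  "oloso" → prefix "o" already present; 4 new (l, o, s, o)
  "osssslss" → prefix "o" already present; 7 new (s, s, s, s, l, s, s)
  "koo" → 3 new (k, o, o)
  "ookoolkk" → prefix "ookool" already present; 2 new (k, k)
  "ookoolo" → prefix "ookoolo" already present; 0 new (none)
  "ossslkok" → prefix "osss" already present; 4 new (l, k, o, k)
  "osss" → prefix "osss" already present; 0 new (none)
  "ookoolko" → prefix "ookoolk" already present; 1 new (o)
  "ookoolos" → prefix "ookoolo" already present; 1 new (s)
Total nodes = 8 + 4 + 7 + 3 + 2 + 0 + 4 + 0 + 1 + 1 = 30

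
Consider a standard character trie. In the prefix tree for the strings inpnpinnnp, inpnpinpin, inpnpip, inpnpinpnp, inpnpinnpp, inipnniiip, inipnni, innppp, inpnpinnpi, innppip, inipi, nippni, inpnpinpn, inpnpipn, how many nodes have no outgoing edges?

Leaves are exactly the stored words that no other stored word extends.
Those words: "inipi", "inipnniiip", "innppip", "innppp", "inpnpinnnp", "inpnpinnpi", "inpnpinnpp", "inpnpinpin", "inpnpinpnp", "inpnpipn", "nippni"
Leaf count: 11

11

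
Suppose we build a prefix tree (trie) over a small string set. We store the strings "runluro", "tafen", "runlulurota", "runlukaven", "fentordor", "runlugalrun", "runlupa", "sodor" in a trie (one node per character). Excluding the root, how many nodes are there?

Insert word by word; a character creates a node only if that edge doesn't already exist:
  "runluro" → 7 new (r, u, n, l, u, r, o)
  "tafen" → 5 new (t, a, f, e, n)
  "runlulurota" → prefix "runlu" already present; 6 new (l, u, r, o, t, a)
  "runlukaven" → prefix "runlu" already present; 5 new (k, a, v, e, n)
  "fentordor" → 9 new (f, e, n, t, o, r, d, o, r)
  "runlugalrun" → prefix "runlu" already present; 6 new (g, a, l, r, u, n)
  "runlupa" → prefix "runlu" already present; 2 new (p, a)
  "sodor" → 5 new (s, o, d, o, r)
Total nodes = 7 + 5 + 6 + 5 + 9 + 6 + 2 + 5 = 45

45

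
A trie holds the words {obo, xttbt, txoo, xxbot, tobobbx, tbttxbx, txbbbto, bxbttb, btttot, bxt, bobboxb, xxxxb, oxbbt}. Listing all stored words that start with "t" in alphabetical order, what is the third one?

Words with prefix "t", in lexicographic order: "tbttxbx", "tobobbx", "txbbbto", "txoo"
The 3rd is txbbbto.

txbbbto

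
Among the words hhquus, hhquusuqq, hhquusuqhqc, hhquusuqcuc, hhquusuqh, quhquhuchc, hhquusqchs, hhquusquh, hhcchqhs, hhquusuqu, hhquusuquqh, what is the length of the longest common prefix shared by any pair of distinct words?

Look for the deepest trie node that still has at least two words in its subtree.
e.g. "hhquusuqh" and "hhquusuqhqc" share the prefix "hhquusuqh" of length 9; no pair shares a longer one.
Longest shared-prefix length: 9

9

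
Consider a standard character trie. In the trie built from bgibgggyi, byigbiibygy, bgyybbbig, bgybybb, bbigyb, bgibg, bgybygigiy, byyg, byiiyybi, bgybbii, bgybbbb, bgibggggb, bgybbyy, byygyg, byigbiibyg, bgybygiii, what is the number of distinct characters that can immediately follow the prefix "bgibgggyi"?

The children of the "bgibgggyi" node are the distinct next characters among strings starting with "bgibgggyi".
No stored string extends past "bgibgggyi".
That node has 0 child edges.

0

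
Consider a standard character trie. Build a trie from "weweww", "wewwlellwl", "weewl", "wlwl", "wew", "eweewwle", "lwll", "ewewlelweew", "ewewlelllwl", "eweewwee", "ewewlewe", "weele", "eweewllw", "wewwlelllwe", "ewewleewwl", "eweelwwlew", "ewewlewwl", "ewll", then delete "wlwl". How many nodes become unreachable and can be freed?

3

After clearing the end-marker at "wlwl", prune upward until reaching a node still needed by another word.
The suffix "lwl" (3 nodes) is used only by "wlwl"; the node for "w" still has the child "e", so pruning stops there.
Nodes removed: 3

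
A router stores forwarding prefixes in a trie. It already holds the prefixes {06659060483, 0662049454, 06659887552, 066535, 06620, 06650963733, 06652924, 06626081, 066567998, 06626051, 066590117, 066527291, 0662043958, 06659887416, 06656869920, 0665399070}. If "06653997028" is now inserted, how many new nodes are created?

4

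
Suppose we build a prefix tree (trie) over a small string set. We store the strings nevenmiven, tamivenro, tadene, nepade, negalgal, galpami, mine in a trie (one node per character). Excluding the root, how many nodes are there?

44

Trace insertions, counting only characters that open a new branch:
  "nevenmiven" → 10 new (n, e, v, e, n, m, i, v, e, n)
  "tamivenro" → 9 new (t, a, m, i, v, e, n, r, o)
  "tadene" → prefix "ta" already present; 4 new (d, e, n, e)
  "nepade" → prefix "ne" already present; 4 new (p, a, d, e)
  "negalgal" → prefix "ne" already present; 6 new (g, a, l, g, a, l)
  "galpami" → 7 new (g, a, l, p, a, m, i)
  "mine" → 4 new (m, i, n, e)
Total nodes = 10 + 9 + 4 + 4 + 6 + 7 + 4 = 44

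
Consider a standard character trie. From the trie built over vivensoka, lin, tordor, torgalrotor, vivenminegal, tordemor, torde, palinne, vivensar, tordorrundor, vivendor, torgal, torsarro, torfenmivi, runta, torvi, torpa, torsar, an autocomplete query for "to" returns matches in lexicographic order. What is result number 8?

DFS of the "to" subtree visits, in order: "torde", "tordemor", "tordor", "tordorrundor", "torfenmivi", "torgal", "torgalrotor", "torpa", "torsar", "torsarro", "torvi"
Position 8: torpa

torpa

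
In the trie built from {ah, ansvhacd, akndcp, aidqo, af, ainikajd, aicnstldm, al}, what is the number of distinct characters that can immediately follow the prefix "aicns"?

Walk "aicns" from the root, arriving at one node.
Distinct next characters after "aicns": t.
That node has 1 child edge.

1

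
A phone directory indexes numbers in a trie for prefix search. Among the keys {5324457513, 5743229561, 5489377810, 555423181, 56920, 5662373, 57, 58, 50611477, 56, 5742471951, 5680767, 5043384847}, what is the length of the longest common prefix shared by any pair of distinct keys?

Look for the deepest trie node that still has at least two words in its subtree.
"5742471951" and "5743229561" agree on "574" (3 characters) before diverging; nothing deeper is shared.
Longest shared-prefix length: 3

3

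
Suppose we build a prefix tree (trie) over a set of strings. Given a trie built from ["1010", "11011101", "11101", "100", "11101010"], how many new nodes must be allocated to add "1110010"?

3

The longest prefix of "1110010" already in the trie is "1110" (length 4).
Each of the 3 remaining characters creates one node.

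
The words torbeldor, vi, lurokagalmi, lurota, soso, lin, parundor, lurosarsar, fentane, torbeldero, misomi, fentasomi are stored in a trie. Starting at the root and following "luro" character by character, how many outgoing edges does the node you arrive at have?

Walk "luro" from the root, arriving at one node.
Characters that immediately follow "luro" among the stored strings: {k, s, t}.
That node has 3 child edges.

3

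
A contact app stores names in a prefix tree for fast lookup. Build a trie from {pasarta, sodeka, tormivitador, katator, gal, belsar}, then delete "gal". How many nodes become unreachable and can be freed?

After clearing the end-marker at "gal", prune upward until reaching a node still needed by another word.
No other word shares any prefix with "gal", so all 3 of its nodes go.
Nodes removed: 3

3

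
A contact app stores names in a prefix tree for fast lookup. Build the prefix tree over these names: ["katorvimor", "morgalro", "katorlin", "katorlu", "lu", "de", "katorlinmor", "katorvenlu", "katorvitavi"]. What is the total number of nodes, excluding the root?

37

Count nodes per top-level branch (shared prefixes stored once):
  'd'-branch (de): 2 nodes
  'k'-branch (katorlin, katorlinmor, katorlu, katorvenlu, katorvimor, katorvitavi): 25 nodes
  'l'-branch (lu): 2 nodes
  'm'-branch (morgalro): 8 nodes
Sum: 37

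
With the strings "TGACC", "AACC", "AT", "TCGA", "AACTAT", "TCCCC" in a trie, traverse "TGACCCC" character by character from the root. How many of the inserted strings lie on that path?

1

Traverse "TGACCCC" character by character; count nodes along the way that are marked as word ends.
Prefixes of the query that are stored words: "TGACC"
Count: 1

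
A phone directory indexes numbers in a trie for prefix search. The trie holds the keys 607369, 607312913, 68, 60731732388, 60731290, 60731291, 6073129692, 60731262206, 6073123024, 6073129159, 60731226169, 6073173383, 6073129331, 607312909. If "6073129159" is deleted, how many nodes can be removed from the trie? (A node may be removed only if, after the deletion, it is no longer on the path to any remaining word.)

2

A node on "6073129159"'s path can go only if nothing else ends at it or branches off below it.
The suffix "59" (2 nodes) is used only by "6073129159"; the node for "60731291" still has the child "3", so pruning stops there.
Nodes removed: 2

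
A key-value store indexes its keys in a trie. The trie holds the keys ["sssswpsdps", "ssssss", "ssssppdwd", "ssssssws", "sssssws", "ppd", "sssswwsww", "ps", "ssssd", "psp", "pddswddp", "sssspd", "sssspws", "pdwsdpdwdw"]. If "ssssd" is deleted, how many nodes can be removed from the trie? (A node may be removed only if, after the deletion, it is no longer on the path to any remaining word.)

Walk "ssssd" from the leaf back toward the root, removing each node that no remaining word uses.
The suffix "d" (1 node) is used only by "ssssd"; the node for "ssss" still has the child "w", so pruning stops there.
Nodes removed: 1

1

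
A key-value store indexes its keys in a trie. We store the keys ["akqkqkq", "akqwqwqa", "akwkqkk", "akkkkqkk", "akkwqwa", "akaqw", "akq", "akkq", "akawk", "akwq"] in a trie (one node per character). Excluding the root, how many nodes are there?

34

Trace insertions, counting only characters that open a new branch:
  "akqkqkq" → 7 new (a, k, q, k, q, k, q)
  "akqwqwqa" → prefix "akq" already present; 5 new (w, q, w, q, a)
  "akwkqkk" → prefix "ak" already present; 5 new (w, k, q, k, k)
  "akkkkqkk" → prefix "ak" already present; 6 new (k, k, k, q, k, k)
  "akkwqwa" → prefix "akk" already present; 4 new (w, q, w, a)
  "akaqw" → prefix "ak" already present; 3 new (a, q, w)
  "akq" → prefix "akq" already present; 0 new (none)
  "akkq" → prefix "akk" already present; 1 new (q)
  "akawk" → prefix "aka" already present; 2 new (w, k)
  "akwq" → prefix "akw" already present; 1 new (q)
Total nodes = 7 + 5 + 5 + 6 + 4 + 3 + 0 + 1 + 2 + 1 = 34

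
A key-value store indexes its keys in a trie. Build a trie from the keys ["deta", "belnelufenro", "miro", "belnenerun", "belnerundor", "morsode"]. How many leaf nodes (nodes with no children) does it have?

Leaves are exactly the stored words that no other stored word extends.
Those words: "belnelufenro", "belnenerun", "belnerundor", "deta", "miro", "morsode"
Leaf count: 6

6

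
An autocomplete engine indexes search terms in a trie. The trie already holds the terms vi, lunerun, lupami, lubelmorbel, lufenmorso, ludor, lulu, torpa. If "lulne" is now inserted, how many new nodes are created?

The longest prefix of "lulne" already in the trie is "lul" (length 3).
So 5 − 3 = 2 new nodes.

2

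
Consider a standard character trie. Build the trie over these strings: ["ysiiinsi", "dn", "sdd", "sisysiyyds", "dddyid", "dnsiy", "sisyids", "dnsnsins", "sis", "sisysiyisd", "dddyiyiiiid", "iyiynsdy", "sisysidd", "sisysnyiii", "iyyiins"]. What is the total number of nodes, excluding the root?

67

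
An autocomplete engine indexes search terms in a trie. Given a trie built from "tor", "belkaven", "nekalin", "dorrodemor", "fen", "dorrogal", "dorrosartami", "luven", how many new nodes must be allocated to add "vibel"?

5

"vibel" shares no prefix with any stored word, so all 5 characters open new nodes.
5 − 0 = 5 new nodes.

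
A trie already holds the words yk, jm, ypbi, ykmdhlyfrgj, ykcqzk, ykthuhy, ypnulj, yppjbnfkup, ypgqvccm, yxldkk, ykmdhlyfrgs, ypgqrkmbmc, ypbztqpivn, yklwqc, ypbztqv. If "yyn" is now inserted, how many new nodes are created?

2

Walking "yyn" from the root, the first 1 characters ("y") follow existing edges; "y" is the first miss.
Each of the 2 remaining characters creates one node.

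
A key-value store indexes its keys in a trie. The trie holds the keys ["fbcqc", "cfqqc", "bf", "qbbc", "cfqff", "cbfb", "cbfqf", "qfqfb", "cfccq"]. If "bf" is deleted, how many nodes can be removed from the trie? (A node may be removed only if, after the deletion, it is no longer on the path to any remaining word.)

After clearing the end-marker at "bf", prune upward until reaching a node still needed by another word.
No other word shares any prefix with "bf", so all 2 of its nodes go.
Nodes removed: 2

2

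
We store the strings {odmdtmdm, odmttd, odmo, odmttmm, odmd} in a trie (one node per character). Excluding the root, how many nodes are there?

For each word, the new-node count is its length minus the longest prefix already in the trie:
  "odmdtmdm" → 8 new (o, d, m, d, t, m, d, m)
  "odmttd" → prefix "odm" already present; 3 new (t, t, d)
  "odmo" → prefix "odm" already present; 1 new (o)
  "odmttmm" → prefix "odmtt" already present; 2 new (m, m)
  "odmd" → prefix "odmd" already present; 0 new (none)
Total nodes = 8 + 3 + 1 + 2 + 0 = 14

14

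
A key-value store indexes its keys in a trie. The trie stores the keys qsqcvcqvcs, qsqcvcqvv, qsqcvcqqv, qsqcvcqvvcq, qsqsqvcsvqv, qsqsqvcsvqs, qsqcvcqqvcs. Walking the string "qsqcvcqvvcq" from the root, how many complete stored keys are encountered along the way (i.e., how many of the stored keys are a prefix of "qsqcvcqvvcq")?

Check each prefix of "qsqcvcqvvcq" against the stored set — each match is an end-marker on the path.
Prefixes of the query that are stored words: "qsqcvcqvv", "qsqcvcqvvcq"
Count: 2

2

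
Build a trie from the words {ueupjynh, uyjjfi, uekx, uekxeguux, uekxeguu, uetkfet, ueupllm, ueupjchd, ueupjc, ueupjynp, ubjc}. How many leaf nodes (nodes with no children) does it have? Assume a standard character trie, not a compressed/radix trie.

8

A leaf is a node with no children — equivalently, the end of a word that is not a proper prefix of any other stored word.
Those words: "ubjc", "uekxeguux", "uetkfet", "ueupjchd", "ueupjynh", "ueupjynp", "ueupllm", "uyjjfi"
Leaf count: 8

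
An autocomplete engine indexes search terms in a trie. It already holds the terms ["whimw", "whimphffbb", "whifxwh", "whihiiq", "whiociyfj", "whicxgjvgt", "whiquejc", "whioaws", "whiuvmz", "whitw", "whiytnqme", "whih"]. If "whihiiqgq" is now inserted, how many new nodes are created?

Walking "whihiiqgq" from the root, the first 7 characters ("whihiiq") follow existing edges; "g" is the first miss.
Each of the 2 remaining characters creates one node.

2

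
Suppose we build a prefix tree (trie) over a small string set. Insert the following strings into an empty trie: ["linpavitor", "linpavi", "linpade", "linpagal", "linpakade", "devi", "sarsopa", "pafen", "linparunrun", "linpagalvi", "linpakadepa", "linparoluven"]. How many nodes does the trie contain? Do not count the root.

51

For each word, the new-node count is its length minus the longest prefix already in the trie:
  "linpavitor" → 10 new (l, i, n, p, a, v, i, t, o, r)
  "linpavi" → prefix "linpavi" already present; 0 new (none)
  "linpade" → prefix "linpa" already present; 2 new (d, e)
  "linpagal" → prefix "linpa" already present; 3 new (g, a, l)
  "linpakade" → prefix "linpa" already present; 4 new (k, a, d, e)
  "devi" → 4 new (d, e, v, i)
  "sarsopa" → 7 new (s, a, r, s, o, p, a)
  "pafen" → 5 new (p, a, f, e, n)
  "linparunrun" → prefix "linpa" already present; 6 new (r, u, n, r, u, n)
  "linpagalvi" → prefix "linpagal" already present; 2 new (v, i)
  "linpakadepa" → prefix "linpakade" already present; 2 new (p, a)
  "linparoluven" → prefix "linpar" already present; 6 new (o, l, u, v, e, n)
Total nodes = 10 + 0 + 2 + 3 + 4 + 4 + 7 + 5 + 6 + 2 + 2 + 6 = 51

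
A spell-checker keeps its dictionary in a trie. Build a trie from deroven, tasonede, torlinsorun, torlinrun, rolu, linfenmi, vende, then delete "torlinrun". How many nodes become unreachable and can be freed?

3

A node on "torlinrun"'s path can go only if nothing else ends at it or branches off below it.
The suffix "run" (3 nodes) is used only by "torlinrun"; the node for "torlin" still has the child "s", so pruning stops there.
Nodes removed: 3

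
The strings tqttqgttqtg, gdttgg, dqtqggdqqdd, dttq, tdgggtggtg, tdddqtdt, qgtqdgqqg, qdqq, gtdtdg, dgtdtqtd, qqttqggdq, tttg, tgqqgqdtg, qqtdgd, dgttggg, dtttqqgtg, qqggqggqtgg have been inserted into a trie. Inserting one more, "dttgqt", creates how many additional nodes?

"dtt" is already a path in the trie; the remaining "gqt" must be added.
Each of the 3 remaining characters creates one node.

3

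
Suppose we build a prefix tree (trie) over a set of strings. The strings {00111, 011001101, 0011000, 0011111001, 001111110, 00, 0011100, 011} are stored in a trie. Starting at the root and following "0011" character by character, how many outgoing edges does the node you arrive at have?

Walk "0011" from the root, arriving at one node.
Characters that immediately follow "0011" among the stored strings: {0, 1}.
That node has 2 child edges.

2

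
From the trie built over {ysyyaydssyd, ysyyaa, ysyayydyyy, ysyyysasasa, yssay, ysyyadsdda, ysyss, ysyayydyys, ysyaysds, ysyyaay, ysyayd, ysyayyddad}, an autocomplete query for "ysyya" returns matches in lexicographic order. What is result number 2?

ysyyaay

Filter for "ysyya…" and sort: "ysyyaa", "ysyyaay", "ysyyadsdda", "ysyyaydssyd"
Position 2: ysyyaay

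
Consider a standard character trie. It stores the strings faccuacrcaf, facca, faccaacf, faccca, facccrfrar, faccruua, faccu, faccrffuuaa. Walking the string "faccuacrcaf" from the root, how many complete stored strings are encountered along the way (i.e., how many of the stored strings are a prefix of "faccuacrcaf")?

Walk "faccuacrcaf" from the root; an end-of-word marker is hit whenever a stored word is a prefix of "faccuacrcaf".
Prefixes of the query that are stored words: "faccu", "faccuacrcaf"
Count: 2

2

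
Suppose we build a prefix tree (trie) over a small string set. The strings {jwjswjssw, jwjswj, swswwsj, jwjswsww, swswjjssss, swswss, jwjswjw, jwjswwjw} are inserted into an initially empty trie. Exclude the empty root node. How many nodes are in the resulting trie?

Trace insertions, counting only characters that open a new branch:
  "jwjswjssw" → 9 new (j, w, j, s, w, j, s, s, w)
  "jwjswj" → prefix "jwjswj" already present; 0 new (none)
  "swswwsj" → 7 new (s, w, s, w, w, s, j)
  "jwjswsww" → prefix "jwjsw" already present; 3 new (s, w, w)
  "swswjjssss" → prefix "swsw" already present; 6 new (j, j, s, s, s, s)
  "swswss" → prefix "swsw" already present; 2 new (s, s)
  "jwjswjw" → prefix "jwjswj" already present; 1 new (w)
  "jwjswwjw" → prefix "jwjsw" already present; 3 new (w, j, w)
Total nodes = 9 + 0 + 7 + 3 + 6 + 2 + 1 + 3 = 31

31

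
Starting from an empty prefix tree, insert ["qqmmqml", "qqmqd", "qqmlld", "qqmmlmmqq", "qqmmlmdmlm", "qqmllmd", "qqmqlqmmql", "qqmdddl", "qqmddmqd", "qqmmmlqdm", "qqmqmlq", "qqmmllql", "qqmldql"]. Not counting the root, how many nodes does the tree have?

50

Trace insertions, counting only characters that open a new branch:
  "qqmmqml" → 7 new (q, q, m, m, q, m, l)
  "qqmqd" → prefix "qqm" already present; 2 new (q, d)
  "qqmlld" → prefix "qqm" already present; 3 new (l, l, d)
  "qqmmlmmqq" → prefix "qqmm" already present; 5 new (l, m, m, q, q)
  "qqmmlmdmlm" → prefix "qqmmlm" already present; 4 new (d, m, l, m)
  "qqmllmd" → prefix "qqmll" already present; 2 new (m, d)
  "qqmqlqmmql" → prefix "qqmq" already present; 6 new (l, q, m, m, q, l)
  "qqmdddl" → prefix "qqm" already present; 4 new (d, d, d, l)
  "qqmddmqd" → prefix "qqmdd" already present; 3 new (m, q, d)
  "qqmmmlqdm" → prefix "qqmm" already present; 5 new (m, l, q, d, m)
  "qqmqmlq" → prefix "qqmq" already present; 3 new (m, l, q)
  "qqmmllql" → prefix "qqmml" already present; 3 new (l, q, l)
  "qqmldql" → prefix "qqml" already present; 3 new (d, q, l)
Total nodes = 7 + 2 + 3 + 5 + 4 + 2 + 6 + 4 + 3 + 5 + 3 + 3 + 3 = 50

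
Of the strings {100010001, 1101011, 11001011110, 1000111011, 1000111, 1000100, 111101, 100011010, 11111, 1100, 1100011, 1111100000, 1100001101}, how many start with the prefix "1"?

Filter for entries beginning with "1":
Matches: "1000100", "100010001", "100011010", "1000111", "1000111011", "1100", "1100001101", "1100011", "11001011110", "1101011", "111101", "11111", "1111100000"
Count: 13

13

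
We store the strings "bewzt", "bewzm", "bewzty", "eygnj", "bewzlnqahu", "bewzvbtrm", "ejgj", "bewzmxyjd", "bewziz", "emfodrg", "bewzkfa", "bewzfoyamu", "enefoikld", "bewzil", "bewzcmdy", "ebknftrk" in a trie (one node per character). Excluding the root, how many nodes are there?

67

For each word, the new-node count is its length minus the longest prefix already in the trie:
  "bewzt" → 5 new (b, e, w, z, t)
  "bewzm" → prefix "bewz" already present; 1 new (m)
  "bewzty" → prefix "bewzt" already present; 1 new (y)
  "eygnj" → 5 new (e, y, g, n, j)
  "bewzlnqahu" → prefix "bewz" already present; 6 new (l, n, q, a, h, u)
  "bewzvbtrm" → prefix "bewz" already present; 5 new (v, b, t, r, m)
  "ejgj" → prefix "e" already present; 3 new (j, g, j)
  "bewzmxyjd" → prefix "bewzm" already present; 4 new (x, y, j, d)
  "bewziz" → prefix "bewz" already present; 2 new (i, z)
  "emfodrg" → prefix "e" already present; 6 new (m, f, o, d, r, g)
  "bewzkfa" → prefix "bewz" already present; 3 new (k, f, a)
  "bewzfoyamu" → prefix "bewz" already present; 6 new (f, o, y, a, m, u)
  "enefoikld" → prefix "e" already present; 8 new (n, e, f, o, i, k, l, d)
  "bewzil" → prefix "bewzi" already present; 1 new (l)
  "bewzcmdy" → prefix "bewz" already present; 4 new (c, m, d, y)
  "ebknftrk" → prefix "e" already present; 7 new (b, k, n, f, t, r, k)
Total nodes = 5 + 1 + 1 + 5 + 6 + 5 + 3 + 4 + 2 + 6 + 3 + 6 + 8 + 1 + 4 + 7 = 67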